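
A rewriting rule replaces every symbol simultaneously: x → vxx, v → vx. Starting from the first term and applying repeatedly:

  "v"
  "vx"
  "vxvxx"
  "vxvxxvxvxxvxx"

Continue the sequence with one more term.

Rewriting the 13 symbols of vxvxxvxvxxvxx one by one yields vx vxx vx vxx vxx vx vxx vx vxx vxx vx vxx vxx; concatenated:

vxvxxvxvxxvxxvxvxxvxvxxvxxvxvxxvxx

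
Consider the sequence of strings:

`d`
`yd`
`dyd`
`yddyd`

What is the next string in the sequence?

dydyddyd

From term 3 onward, concatenate the second-to-last term with the last: d·yd = dyd, yd·dyd = yddyd, …
The next term joins dyd and yddyd.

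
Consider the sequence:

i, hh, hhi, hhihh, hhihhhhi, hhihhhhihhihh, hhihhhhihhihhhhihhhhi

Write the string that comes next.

This is a Fibonacci-style word recurrence s(k) = s(k−1)·s(k−2): e.g. hh·i = hhi.
Continuing: hhihhhhihhihhhhihhhhi · hhihhhhihhihh gives term 8.

hhihhhhihhihhhhihhhhihhihhhhihhihh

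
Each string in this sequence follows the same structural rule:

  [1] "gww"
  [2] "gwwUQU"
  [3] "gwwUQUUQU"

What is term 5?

Each term is the previous one with UQU appended.
From gwwUQUUQU, 2 further steps: gwwUQUUQU → gwwUQUUQUUQU → (answer).

gwwUQUUQUUQUUQU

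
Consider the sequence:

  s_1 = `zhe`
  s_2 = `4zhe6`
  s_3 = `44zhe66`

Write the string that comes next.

444zhe666

Every step adds 4 to the front and 6 to the end of the previous string.
So the next term is 4·44zhe66·6.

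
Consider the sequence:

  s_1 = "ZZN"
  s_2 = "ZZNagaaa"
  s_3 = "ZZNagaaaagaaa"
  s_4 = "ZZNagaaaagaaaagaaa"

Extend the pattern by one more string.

Every step adds agaaa to the end: s(k+1) = s(k)·agaaa.
One more step from ZZNagaaaagaaaagaaa gives the answer.

ZZNagaaaagaaaagaaaagaaa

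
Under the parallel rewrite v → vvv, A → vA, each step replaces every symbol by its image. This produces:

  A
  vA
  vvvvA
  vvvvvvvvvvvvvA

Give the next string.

Rewriting the 14 symbols of vvvvvvvvvvvvvA one by one yields vvv vvv vvv vvv vvv vvv vvv vvv vvv vvv vvv vvv vvv vA; concatenated:

vvvvvvvvvvvvvvvvvvvvvvvvvvvvvvvvvvvvvvvvA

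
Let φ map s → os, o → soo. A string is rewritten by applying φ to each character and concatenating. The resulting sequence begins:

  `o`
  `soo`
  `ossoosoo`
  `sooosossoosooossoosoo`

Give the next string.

ossoosoosooossooosossoosooossoosoosooosossoosooossoosoo

φ(sooosossoosooossoosoo) expands symbol-by-symbol to os soo soo soo os soo os os soo soo os soo soo soo os os soo soo os soo soo; joining the 21 pieces gives the next term.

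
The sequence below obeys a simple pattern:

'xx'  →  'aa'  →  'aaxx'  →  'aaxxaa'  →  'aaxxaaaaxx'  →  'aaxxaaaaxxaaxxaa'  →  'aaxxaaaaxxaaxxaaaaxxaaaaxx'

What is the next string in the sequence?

aaxxaaaaxxaaxxaaaaxxaaaaxxaaxxaaaaxxaaxxaa

From term 3 onward, concatenate the last term with the second-to-last: aa·xx = aaxx, aaxx·aa = aaxxaa, …
The next term joins aaxxaaaaxxaaxxaaaaxxaaaaxx and aaxxaaaaxxaaxxaa.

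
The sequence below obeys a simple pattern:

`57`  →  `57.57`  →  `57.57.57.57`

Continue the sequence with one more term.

Every step duplicates the string with '.' between the halves.
One more doubling of 57.57.57.57 gives the answer.

57.57.57.57.57.57.57.57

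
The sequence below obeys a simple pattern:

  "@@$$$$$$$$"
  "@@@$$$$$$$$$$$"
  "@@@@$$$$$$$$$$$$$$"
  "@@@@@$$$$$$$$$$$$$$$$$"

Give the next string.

@@@@@@$$$$$$$$$$$$$$$$$$$$

Each string has the form @^{n} $^{3n+2}, where the shown terms are n = 2, 3, 4, 5.
At n = 6 the blocks have lengths 6, 20.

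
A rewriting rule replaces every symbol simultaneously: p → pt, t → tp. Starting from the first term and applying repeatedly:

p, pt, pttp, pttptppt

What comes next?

Expanding pttptppt: p→pt, t→tp, t→tp, p→pt, t→tp, p→pt, p→pt, t→tp. Concatenated: pt tp tp pt tp pt pt tp.

pttptppttpptpttp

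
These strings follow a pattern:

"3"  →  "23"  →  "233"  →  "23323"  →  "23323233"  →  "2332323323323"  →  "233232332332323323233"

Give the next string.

This is a Fibonacci-style word recurrence s(k) = s(k−1)·s(k−2): e.g. 23·3 = 233.
So term 8 is 233232332332323323233·2332323323323.

2332323323323233232332332323323323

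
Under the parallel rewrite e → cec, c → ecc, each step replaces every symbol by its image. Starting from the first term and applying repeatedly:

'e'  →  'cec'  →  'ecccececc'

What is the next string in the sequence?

Apply φ to ecccececc symbol by symbol: e→cec, c→ecc, c→ecc, c→ecc, e→cec, c→ecc, e→cec, c→ecc, c→ecc; joined: cec ecc ecc ecc cec ecc cec ecc ecc.

cececceccecccececccececcecc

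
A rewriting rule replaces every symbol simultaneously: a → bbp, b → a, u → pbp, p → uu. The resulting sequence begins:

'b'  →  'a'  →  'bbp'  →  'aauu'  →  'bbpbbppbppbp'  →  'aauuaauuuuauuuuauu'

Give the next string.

bbpbbppbppbpbbpbbppbppbppbppbpbbppbppbppbppbpbbppbppbp

φ(aauuaauuuuauuuuauu) expands symbol-by-symbol to bbp bbp pbp pbp bbp bbp pbp pbp pbp pbp bbp pbp pbp pbp pbp bbp pbp pbp; joining the 18 pieces gives the next term.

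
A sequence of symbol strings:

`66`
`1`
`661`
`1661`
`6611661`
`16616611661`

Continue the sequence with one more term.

661166116616611661

From term 3 onward, concatenate the second-to-last term with the last: 66·1 = 661, 1·661 = 1661, …
The next term joins 6611661 and 16616611661.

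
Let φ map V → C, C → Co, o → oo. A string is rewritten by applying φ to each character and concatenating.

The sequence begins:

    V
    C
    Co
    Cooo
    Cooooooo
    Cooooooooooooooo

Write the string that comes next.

Rewriting the 16 symbols of Cooooooooooooooo one by one yields Co oo oo oo oo oo oo oo oo oo oo oo oo oo oo oo; concatenated:

Cooooooooooooooooooooooooooooooo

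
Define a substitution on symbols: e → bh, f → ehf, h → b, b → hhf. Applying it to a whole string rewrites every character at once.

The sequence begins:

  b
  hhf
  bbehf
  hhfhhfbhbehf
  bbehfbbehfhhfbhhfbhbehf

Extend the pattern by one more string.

hhfhhfbhbehfhhfhhfbhbehfbbehfhhfbbehfhhfbhhfbhbehf

Replace each of the 23 characters of bbehfbbehfhhfbhhfbhbehf in place — hhf hhf bh b ehf hhf hhf bh b ehf b b ehf hhf b b ehf hhf b hhf bh b ehf — and concatenate.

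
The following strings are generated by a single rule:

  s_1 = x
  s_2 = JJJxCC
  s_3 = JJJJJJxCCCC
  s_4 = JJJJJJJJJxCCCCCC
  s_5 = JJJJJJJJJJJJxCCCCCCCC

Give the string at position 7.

Each term wraps the previous one in JJJ on the left and CC on the right.
From JJJJJJJJJJJJxCCCCCCCC, 2 further steps: JJJJJJJJJJJJxCCCCCCCC → JJJJJJJJJJJJJJJxCCCCCCCCCC → (answer).

JJJJJJJJJJJJJJJJJJxCCCCCCCCCCCC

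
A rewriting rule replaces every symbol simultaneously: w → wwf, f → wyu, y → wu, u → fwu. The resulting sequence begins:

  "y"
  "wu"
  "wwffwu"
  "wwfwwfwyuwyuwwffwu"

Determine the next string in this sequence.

φ(wwfwwfwyuwyuwwffwu) expands symbol-by-symbol to wwf wwf wyu wwf wwf wyu wwf wu fwu wwf wu fwu wwf wwf wyu wyu wwf fwu; joining the 18 pieces gives the next term.

wwfwwfwyuwwfwwfwyuwwfwufwuwwfwufwuwwfwwfwyuwyuwwffwu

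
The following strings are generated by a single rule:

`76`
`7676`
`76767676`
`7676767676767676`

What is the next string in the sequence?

Each string is two copies of the previous one concatenated.
So the next term is two copies of 7676767676767676.

76767676767676767676767676767676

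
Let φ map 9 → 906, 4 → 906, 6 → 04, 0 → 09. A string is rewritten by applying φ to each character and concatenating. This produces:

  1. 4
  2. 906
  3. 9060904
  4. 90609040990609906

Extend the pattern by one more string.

Replace each of the 17 characters of 90609040990609906 in place — 906 09 04 09 906 09 906 09 906 906 09 04 09 906 906 09 04 — and concatenate.

90609040990609906099069060904099069060904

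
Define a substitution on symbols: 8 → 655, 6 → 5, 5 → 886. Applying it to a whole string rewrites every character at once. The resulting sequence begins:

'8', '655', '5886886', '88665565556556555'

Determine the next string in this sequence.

Applying the rule to each of the 17 symbols of 88665565556556555 gives the pieces 655 655 5 5 886 886 5 886 886 886 5 886 886 5 886 886 886, which concatenate to the answer.

65565555886886588688688658868865886886886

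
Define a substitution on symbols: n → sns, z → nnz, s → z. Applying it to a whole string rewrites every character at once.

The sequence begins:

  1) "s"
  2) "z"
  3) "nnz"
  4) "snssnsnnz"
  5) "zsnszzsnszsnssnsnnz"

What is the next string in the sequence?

Rewriting the 19 symbols of zsnszzsnszsnssnsnnz one by one yields nnz z sns z nnz nnz z sns z nnz z sns z z sns z sns sns nnz; concatenated:

nnzzsnsznnznnzzsnsznnzzsnszzsnszsnssnsnnz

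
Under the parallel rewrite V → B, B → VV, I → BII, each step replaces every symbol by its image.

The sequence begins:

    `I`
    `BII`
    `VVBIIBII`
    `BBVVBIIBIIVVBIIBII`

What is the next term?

Rewriting the 18 symbols of BBVVBIIBIIVVBIIBII one by one yields VV VV B B VV BII BII VV BII BII B B VV BII BII VV BII BII; concatenated:

VVVVBBVVBIIBIIVVBIIBIIBBVVBIIBIIVVBIIBII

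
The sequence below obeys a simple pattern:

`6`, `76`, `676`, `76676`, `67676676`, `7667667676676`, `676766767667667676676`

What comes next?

Each term (from the third on) is the two preceding terms concatenated in order: term 3 = 6·76 = 676.
The next term joins 7667667676676 and 676766767667667676676.

7667667676676676766767667667676676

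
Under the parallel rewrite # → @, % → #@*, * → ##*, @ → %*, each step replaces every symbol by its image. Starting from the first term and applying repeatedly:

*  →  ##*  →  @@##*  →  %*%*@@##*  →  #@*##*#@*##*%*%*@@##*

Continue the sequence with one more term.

Applying the rule to each of the 21 symbols of #@*##*#@*##*%*%*@@##* gives the pieces @ %* ##* @ @ ##* @ %* ##* @ @ ##* #@* ##* #@* ##* %* %* @ @ ##*, which concatenate to the answer.

@%*##*@@##*@%*##*@@##*#@*##*#@*##*%*%*@@##*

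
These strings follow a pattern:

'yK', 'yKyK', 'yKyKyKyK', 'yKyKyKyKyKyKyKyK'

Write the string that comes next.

Every step duplicates the string.
So the next term is two copies of yKyKyKyKyKyKyKyK.

yKyKyKyKyKyKyKyKyKyKyKyKyKyKyKyK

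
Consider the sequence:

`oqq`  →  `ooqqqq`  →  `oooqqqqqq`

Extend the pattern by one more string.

ooooqqqqqqqq

Each string has the form o^{n} q^{2n} (n = 1, 2, …).
Setting n = 4 gives 4, 8 characters in each block.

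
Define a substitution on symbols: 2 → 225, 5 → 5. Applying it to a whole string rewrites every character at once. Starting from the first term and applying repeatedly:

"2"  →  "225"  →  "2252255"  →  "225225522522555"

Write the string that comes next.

Rewriting the 15 symbols of 225225522522555 one by one yields 225 225 5 225 225 5 5 225 225 5 225 225 5 5 5; concatenated:

2252255225225552252255225225555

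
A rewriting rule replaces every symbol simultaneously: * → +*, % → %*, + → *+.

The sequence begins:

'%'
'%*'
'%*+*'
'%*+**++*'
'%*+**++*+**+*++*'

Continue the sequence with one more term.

%*+**++*+**+*++**++*+**++**+*++*

Replace each of the 16 characters of %*+**++*+**+*++* in place — %* +* *+ +* +* *+ *+ +* *+ +* +* *+ +* *+ *+ +* — and concatenate.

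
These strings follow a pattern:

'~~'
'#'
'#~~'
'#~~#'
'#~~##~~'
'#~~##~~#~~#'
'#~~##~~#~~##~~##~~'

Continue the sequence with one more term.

#~~##~~#~~##~~##~~#~~##~~#~~#

From term 3 onward, concatenate the last term with the second-to-last: #·~~ = #~~, #~~·# = #~~#, …
The next term joins #~~##~~#~~##~~##~~ and #~~##~~#~~#.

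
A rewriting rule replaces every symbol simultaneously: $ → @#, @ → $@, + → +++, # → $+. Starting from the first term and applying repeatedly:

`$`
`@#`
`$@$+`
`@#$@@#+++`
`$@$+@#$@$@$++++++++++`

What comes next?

@#$@@#+++$@$+@#$@@#$@@#++++++++++++++++++++++++++++++

Applying the rule to each of the 21 symbols of $@$+@#$@$@$++++++++++ gives the pieces @# $@ @# +++ $@ $+ @# $@ @# $@ @# +++ +++ +++ +++ +++ +++ +++ +++ +++ +++, which concatenate to the answer.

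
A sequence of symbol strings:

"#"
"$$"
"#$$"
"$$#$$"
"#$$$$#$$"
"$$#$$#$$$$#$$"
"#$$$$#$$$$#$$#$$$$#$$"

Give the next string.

From term 3 onward, concatenate the second-to-last term with the last: #·$$ = #$$, $$·#$$ = $$#$$, …
Continuing: $$#$$#$$$$#$$ · #$$$$#$$$$#$$#$$$$#$$ gives term 8.

$$#$$#$$$$#$$#$$$$#$$$$#$$#$$$$#$$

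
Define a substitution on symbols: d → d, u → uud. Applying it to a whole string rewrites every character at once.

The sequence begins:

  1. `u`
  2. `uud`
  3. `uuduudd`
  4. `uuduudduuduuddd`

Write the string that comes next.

uuduudduuduuddduuduudduuduudddd

φ(uuduudduuduuddd) expands symbol-by-symbol to uud uud d uud uud d d uud uud d uud uud d d d; joining the 15 pieces gives the next term.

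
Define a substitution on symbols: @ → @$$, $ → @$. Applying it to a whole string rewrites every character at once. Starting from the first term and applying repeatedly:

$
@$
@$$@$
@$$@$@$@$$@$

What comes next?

@$$@$@$@$$@$@$$@$@$$@$@$@$$@$

Rewriting each symbol of @$$@$@$@$$@$: @→@$$, $→@$, $→@$, @→@$$, $→@$, @→@$$, $→@$, @→@$$, $→@$, $→@$, @→@$$, $→@$, which concatenates to @$$ @$ @$ @$$ @$ @$$ @$ @$$ @$ @$ @$$ @$.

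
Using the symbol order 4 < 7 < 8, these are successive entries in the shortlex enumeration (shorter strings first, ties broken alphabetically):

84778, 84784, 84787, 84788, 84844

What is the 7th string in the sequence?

84848

Stepping forward 2 times from 84844: 84844 → 84847, then the target.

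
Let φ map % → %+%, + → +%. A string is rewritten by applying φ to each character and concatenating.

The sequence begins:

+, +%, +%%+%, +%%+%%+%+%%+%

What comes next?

Rewriting the 13 symbols of +%%+%%+%+%%+% one by one yields +% %+% %+% +% %+% %+% +% %+% +% %+% %+% +% %+%; concatenated:

+%%+%%+%+%%+%%+%+%%+%+%%+%%+%+%%+%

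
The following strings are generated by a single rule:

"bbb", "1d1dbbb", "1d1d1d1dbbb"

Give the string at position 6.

The strings grow by a fixed prefix 1d1d each time.
From 1d1d1d1dbbb, 3 further steps: 1d1d1d1dbbb → 1d1d1d1d1d1dbbb → 1d1d1d1d1d1d1d1dbbb → (answer).

1d1d1d1d1d1d1d1d1d1dbbb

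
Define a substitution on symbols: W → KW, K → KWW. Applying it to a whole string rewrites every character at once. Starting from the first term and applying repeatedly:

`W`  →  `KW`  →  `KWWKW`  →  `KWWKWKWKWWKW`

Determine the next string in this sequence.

KWWKWKWKWWKWKWWKWKWWKWKWKWWKW

Rewriting each symbol of KWWKWKWKWWKW: K→KWW, W→KW, W→KW, K→KWW, W→KW, K→KWW, W→KW, K→KWW, W→KW, W→KW, K→KWW, W→KW, which concatenates to KWW KW KW KWW KW KWW KW KWW KW KW KWW KW.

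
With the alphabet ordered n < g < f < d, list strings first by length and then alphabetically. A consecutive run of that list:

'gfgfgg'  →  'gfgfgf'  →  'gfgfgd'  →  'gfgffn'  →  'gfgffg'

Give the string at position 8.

Stepping forward 3 times from gfgffg: gfgffg → gfgfff → gfgffd, then the target.

gfgfdn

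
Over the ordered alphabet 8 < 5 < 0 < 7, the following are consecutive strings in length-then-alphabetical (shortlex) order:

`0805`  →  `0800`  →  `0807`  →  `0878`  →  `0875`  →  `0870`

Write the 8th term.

Continuing the enumeration 2 steps past 0870: 0870 → 0877 → (answer).

0588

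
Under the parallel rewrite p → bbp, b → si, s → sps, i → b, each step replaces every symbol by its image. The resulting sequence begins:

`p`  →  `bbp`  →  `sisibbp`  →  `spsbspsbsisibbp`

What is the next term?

spsbbpspssispsbbpspssispsbspsbsisibbp

Applying the rule to each of the 15 symbols of spsbspsbsisibbp gives the pieces sps bbp sps si sps bbp sps si sps b sps b si si bbp, which concatenate to the answer.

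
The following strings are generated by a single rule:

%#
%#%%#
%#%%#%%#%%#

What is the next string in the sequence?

%#%%#%%#%%#%%#%%#%%#%%#

s(k+1) = s(k)·%·s(k) — each term doubles the last with '%' between the halves.
So the next term is two copies of %#%%#%%#%%# with '%' between the halves.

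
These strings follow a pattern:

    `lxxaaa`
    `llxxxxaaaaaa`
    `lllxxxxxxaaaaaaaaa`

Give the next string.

llllxxxxxxxxaaaaaaaaaaaa

Reading off run lengths: l runs 1, 2, 3; x runs 2, 4, 6; a runs 3, 6, 9 — each is linear in n (n = 1, 2, …).
At n = 4 the blocks have lengths 4, 8, 12.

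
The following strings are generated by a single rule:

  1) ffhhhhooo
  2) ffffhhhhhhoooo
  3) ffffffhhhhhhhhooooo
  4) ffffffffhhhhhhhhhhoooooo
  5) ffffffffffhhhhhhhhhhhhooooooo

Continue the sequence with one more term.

ffffffffffffhhhhhhhhhhhhhhoooooooo

Reading off run lengths: f runs 2, 4, 6, 8, 10; h runs 4, 6, 8, 10, 12; o runs 3, 4, 5, 6, 7 — each is linear in n (n = 1, 2, …).
At n = 6 the blocks have lengths 12, 14, 8.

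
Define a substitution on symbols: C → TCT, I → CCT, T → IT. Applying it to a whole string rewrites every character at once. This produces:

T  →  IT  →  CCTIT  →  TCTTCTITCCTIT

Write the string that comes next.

Rewriting the 13 symbols of TCTTCTITCCTIT one by one yields IT TCT IT IT TCT IT CCT IT TCT TCT IT CCT IT; concatenated:

ITTCTITITTCTITCCTITTCTTCTITCCTIT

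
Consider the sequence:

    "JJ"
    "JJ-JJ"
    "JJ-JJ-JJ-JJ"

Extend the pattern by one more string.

Each string is two copies of the previous one joined by '-'.
One more doubling of JJ-JJ-JJ-JJ gives the answer.

JJ-JJ-JJ-JJ-JJ-JJ-JJ-JJ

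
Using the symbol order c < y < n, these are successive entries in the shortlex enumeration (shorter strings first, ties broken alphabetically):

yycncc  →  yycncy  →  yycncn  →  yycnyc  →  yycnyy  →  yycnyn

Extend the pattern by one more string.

yycnnc

Find the rightmost character of yycnyn below n, bump it to the next letter, and reset everything to its right to c.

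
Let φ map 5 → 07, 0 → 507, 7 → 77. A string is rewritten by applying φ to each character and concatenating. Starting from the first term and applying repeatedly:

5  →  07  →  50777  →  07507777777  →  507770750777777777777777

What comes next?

Applying the rule to each of the 24 symbols of 507770750777777777777777 gives the pieces 07 507 77 77 77 507 77 07 507 77 77 77 77 77 77 77 77 77 77 77 77 77 77 77, which concatenate to the answer.

075077777775077707507777777777777777777777777777777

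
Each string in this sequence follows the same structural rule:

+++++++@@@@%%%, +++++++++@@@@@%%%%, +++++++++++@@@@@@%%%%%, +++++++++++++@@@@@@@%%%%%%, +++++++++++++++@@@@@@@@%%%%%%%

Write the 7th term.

+++++++++++++++++++@@@@@@@@@@%%%%%%%%%

The n-th term is 2n+1 +'s then n+1 @'s then n %'s, where the shown terms are n = 3, 4, 5, 6, 7.
At n = 9 the blocks have lengths 19, 10, 9.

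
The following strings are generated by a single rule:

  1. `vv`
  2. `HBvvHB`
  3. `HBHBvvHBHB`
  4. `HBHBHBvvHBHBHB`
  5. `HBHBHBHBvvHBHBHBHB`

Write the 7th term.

s(k+1) = HB·s(k)·HB, so each term gains HB as a prefix and HB as a suffix.
From HBHBHBHBvvHBHBHBHB, 2 further steps: HBHBHBHBvvHBHBHBHB → HBHBHBHBHBvvHBHBHBHBHB → (answer).

HBHBHBHBHBHBvvHBHBHBHBHBHB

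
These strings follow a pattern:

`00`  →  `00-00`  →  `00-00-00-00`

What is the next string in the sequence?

Each string is two copies of the previous one joined by '-'.
So the next term is two copies of 00-00-00-00 with '-' between the halves.

00-00-00-00-00-00-00-00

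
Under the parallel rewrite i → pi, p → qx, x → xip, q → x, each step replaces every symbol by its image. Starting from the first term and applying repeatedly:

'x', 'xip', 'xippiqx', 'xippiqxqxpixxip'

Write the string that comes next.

Applying the rule to each of the 15 symbols of xippiqxqxpixxip gives the pieces xip pi qx qx pi x xip x xip qx pi xip xip pi qx, which concatenate to the answer.

xippiqxqxpixxipxxipqxpixipxippiqx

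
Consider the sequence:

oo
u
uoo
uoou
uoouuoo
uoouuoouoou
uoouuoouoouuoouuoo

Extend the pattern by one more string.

uoouuoouoouuoouuoouoouuoouoou

This is a Fibonacci-style word recurrence s(k) = s(k−1)·s(k−2): e.g. u·oo = uoo.
The next term joins uoouuoouoouuoouuoo and uoouuoouoou.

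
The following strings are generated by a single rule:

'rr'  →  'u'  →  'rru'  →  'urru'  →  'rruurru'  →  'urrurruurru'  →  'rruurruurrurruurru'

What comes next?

This is a Fibonacci-style word recurrence s(k) = s(k−2)·s(k−1): e.g. rr·u = rru.
The next term joins urrurruurru and rruurruurrurruurru.

urrurruurrurruurruurrurruurru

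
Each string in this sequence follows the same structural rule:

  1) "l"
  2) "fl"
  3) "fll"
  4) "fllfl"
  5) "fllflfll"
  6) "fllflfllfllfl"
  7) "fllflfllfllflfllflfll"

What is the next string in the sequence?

Each term (from the third on) is the previous term followed by the one before it: term 3 = fl·l = fll.
So term 8 is fllflfllfllflfllflfll·fllflfllfllfl.

fllflfllfllflfllflfllfllflfllfllfl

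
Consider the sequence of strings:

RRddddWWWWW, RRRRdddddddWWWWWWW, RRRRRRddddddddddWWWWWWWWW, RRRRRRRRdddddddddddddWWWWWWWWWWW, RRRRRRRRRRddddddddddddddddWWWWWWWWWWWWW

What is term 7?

Reading off run lengths: R runs 2, 4, 6, 8, 10; d runs 4, 7, 10, 13, 16; W runs 5, 7, 9, 11, 13 — each is linear in n, where the shown terms are n = 2, 3, 4, 5, 6.
For term 7, n = 8, so the run lengths are 14, 22, 17.

RRRRRRRRRRRRRRddddddddddddddddddddddWWWWWWWWWWWWWWWWW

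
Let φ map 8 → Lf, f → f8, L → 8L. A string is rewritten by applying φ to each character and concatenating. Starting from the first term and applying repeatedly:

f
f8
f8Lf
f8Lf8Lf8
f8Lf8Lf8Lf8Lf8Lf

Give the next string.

Applying the rule to each of the 16 symbols of f8Lf8Lf8Lf8Lf8Lf gives the pieces f8 Lf 8L f8 Lf 8L f8 Lf 8L f8 Lf 8L f8 Lf 8L f8, which concatenate to the answer.

f8Lf8Lf8Lf8Lf8Lf8Lf8Lf8Lf8Lf8Lf8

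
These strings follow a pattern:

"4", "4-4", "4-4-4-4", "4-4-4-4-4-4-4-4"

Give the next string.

s(k+1) = s(k)·-·s(k) — each term doubles the last with '-' between the halves.
So the next term is two copies of 4-4-4-4-4-4-4-4 with '-' between the halves.

4-4-4-4-4-4-4-4-4-4-4-4-4-4-4-4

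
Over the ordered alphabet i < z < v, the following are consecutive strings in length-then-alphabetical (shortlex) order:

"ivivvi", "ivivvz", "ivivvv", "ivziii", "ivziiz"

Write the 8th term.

ivzizz

Advancing 3 positions from ivziiz through ivziiz → ivziiv → ivzizi reaches term 8.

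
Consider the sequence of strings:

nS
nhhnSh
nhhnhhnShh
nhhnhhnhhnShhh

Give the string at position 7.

nhhnhhnhhnhhnhhnhhnShhhhhh

Every step adds nhh to the front and h to the end of the previous string.
From nhhnhhnhhnShhh, 3 further steps: nhhnhhnhhnShhh → nhhnhhnhhnhhnShhhh → nhhnhhnhhnhhnhhnShhhhh → (answer).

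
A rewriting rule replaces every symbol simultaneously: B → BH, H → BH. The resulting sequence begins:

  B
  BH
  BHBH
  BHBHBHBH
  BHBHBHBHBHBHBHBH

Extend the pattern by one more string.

BHBHBHBHBHBHBHBHBHBHBHBHBHBHBHBH

Applying the rule to each of the 16 symbols of BHBHBHBHBHBHBHBH gives the pieces BH BH BH BH BH BH BH BH BH BH BH BH BH BH BH BH, which concatenate to the answer.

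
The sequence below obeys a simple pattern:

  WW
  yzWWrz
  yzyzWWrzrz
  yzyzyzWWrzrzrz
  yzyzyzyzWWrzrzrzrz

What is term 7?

yzyzyzyzyzyzWWrzrzrzrzrzrz

Every step adds yz to the front and rz to the end of the previous string.
From yzyzyzyzWWrzrzrzrz, 2 further steps: yzyzyzyzWWrzrzrzrz → yzyzyzyzyzWWrzrzrzrzrz → (answer).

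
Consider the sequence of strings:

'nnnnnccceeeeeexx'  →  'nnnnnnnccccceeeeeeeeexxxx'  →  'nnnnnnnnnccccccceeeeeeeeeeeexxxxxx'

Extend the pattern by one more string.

nnnnnnnnnnnccccccccceeeeeeeeeeeeeeexxxxxxxx

The n-th term is 2n+3 n's then 2n+1 c's then 3n+3 e's then 2n x's (n = 1, 2, …).
At n = 4 the blocks have lengths 11, 9, 15, 8.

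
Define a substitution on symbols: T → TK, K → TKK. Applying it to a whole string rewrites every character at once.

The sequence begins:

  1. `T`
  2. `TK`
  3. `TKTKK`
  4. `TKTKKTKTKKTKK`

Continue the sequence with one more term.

Replace each of the 13 characters of TKTKKTKTKKTKK in place — TK TKK TK TKK TKK TK TKK TK TKK TKK TK TKK TKK — and concatenate.

TKTKKTKTKKTKKTKTKKTKTKKTKKTKTKKTKK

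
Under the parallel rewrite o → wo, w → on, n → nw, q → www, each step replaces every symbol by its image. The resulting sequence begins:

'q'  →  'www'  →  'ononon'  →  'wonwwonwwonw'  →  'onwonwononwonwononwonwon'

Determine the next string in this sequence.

Rewriting the 24 symbols of onwonwononwonwononwonwon one by one yields wo nw on wo nw on wo nw wo nw on wo nw on wo nw wo nw on wo nw on wo nw; concatenated:

wonwonwonwonwonwwonwonwonwonwonwwonwonwonwonwonw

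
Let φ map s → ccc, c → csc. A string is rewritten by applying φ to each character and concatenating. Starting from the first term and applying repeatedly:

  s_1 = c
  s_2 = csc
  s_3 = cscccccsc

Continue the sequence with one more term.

cscccccsccsccsccsccscccccsc

Apply φ to cscccccsc symbol by symbol: c→csc, s→ccc, c→csc, c→csc, c→csc, c→csc, c→csc, s→ccc, c→csc; joined: csc ccc csc csc csc csc csc ccc csc.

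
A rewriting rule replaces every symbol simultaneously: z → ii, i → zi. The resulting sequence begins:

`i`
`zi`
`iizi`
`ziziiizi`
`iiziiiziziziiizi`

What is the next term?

Applying the rule to each of the 16 symbols of iiziiiziziziiizi gives the pieces zi zi ii zi zi zi ii zi ii zi ii zi zi zi ii zi, which concatenate to the answer.

ziziiiziziziiiziiiziiiziziziiizi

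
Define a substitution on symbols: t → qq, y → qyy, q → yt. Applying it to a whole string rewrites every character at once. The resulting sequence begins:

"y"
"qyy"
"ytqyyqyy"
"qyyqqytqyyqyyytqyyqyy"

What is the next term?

φ(qyyqqytqyyqyyytqyyqyy) expands symbol-by-symbol to yt qyy qyy yt yt qyy qq yt qyy qyy yt qyy qyy qyy qq yt qyy qyy yt qyy qyy; joining the 21 pieces gives the next term.

ytqyyqyyytytqyyqqytqyyqyyytqyyqyyqyyqqytqyyqyyytqyyqyy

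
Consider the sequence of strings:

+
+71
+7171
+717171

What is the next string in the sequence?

Each term is the previous one with 71 appended.
One more step from +717171 gives the answer.

+71717171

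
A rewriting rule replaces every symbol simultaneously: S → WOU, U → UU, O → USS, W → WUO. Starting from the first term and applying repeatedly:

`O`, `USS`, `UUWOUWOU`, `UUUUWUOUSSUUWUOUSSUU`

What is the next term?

Replace each of the 20 characters of UUUUWUOUSSUUWUOUSSUU in place — UU UU UU UU WUO UU USS UU WOU WOU UU UU WUO UU USS UU WOU WOU UU UU — and concatenate.

UUUUUUUUWUOUUUSSUUWOUWOUUUUUWUOUUUSSUUWOUWOUUUUU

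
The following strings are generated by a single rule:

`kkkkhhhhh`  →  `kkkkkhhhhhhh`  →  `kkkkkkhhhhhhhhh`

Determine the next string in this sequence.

Term n consists of n+1 k's, followed by 2n-1 h's, where the shown terms are n = 3, 4, 5.
At n = 6 the blocks have lengths 7, 11.

kkkkkkkhhhhhhhhhhh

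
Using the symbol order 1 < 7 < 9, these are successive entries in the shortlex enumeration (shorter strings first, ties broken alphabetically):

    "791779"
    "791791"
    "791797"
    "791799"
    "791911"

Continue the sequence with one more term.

791917

Treat 791911 as a base-3 numeral over the given alphabet and add one, carrying through any trailing 9's.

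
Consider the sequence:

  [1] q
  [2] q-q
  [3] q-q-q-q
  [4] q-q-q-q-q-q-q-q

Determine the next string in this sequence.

s(k+1) = s(k)·-·s(k) — each term doubles the last with '-' between the halves.
One more doubling of q-q-q-q-q-q-q-q gives the answer.

q-q-q-q-q-q-q-q-q-q-q-q-q-q-q-q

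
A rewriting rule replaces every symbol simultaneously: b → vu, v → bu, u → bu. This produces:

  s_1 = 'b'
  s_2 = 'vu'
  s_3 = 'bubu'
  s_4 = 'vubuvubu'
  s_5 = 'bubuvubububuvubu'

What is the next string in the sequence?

vubuvubububuvubuvubuvubububuvubu

Replace each of the 16 characters of bubuvubububuvubu in place — vu bu vu bu bu bu vu bu vu bu vu bu bu bu vu bu — and concatenate.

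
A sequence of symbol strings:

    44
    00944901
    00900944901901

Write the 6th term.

00900900900900944901901901901901

Each term wraps the previous one in 009 on the left and 901 on the right.
From 00900944901901, 3 further steps: 00900944901901 → 00900900944901901901 → 00900900900944901901901901 → (answer).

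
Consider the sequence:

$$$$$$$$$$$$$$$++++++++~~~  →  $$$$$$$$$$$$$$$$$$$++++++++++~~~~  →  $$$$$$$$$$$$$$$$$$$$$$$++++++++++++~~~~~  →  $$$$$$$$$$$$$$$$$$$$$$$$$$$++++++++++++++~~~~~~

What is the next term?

Reading off run lengths: $ runs 15, 19, 23, 27; + runs 8, 10, 12, 14; ~ runs 3, 4, 5, 6 — each is linear in n, where the shown terms are n = 3, 4, 5, 6.
For the next term, n = 7, so the run lengths are 31, 16, 7.

$$$$$$$$$$$$$$$$$$$$$$$$$$$$$$$++++++++++++++++~~~~~~~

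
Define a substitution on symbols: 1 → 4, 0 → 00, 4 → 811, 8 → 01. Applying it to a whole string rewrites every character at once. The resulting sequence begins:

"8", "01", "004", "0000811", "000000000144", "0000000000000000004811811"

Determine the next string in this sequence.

Rewriting the 25 symbols of 0000000000000000004811811 one by one yields 00 00 00 00 00 00 00 00 00 00 00 00 00 00 00 00 00 00 811 01 4 4 01 4 4; concatenated:

00000000000000000000000000000000000081101440144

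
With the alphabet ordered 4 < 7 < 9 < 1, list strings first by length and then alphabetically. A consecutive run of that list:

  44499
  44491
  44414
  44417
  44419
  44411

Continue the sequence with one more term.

The successor of 44411 increments the rightmost position that isn't already 1 and resets every position after it to 4.

44744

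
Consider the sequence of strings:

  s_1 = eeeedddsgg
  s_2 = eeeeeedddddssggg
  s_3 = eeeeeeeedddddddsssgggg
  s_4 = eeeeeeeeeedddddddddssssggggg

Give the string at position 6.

Each string has the form e^{2n+2} d^{2n+1} s^{n} g^{n+1} (n = 1, 2, …).
At n = 6 the blocks have lengths 14, 13, 6, 7.

eeeeeeeeeeeeeedddddddddddddssssssggggggg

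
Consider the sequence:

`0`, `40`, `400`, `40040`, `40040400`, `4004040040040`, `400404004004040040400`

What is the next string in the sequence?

4004040040040400404004004040040040

From term 3 onward, concatenate the last term with the second-to-last: 40·0 = 400, 400·40 = 40040, …
So term 8 is 400404004004040040400·4004040040040.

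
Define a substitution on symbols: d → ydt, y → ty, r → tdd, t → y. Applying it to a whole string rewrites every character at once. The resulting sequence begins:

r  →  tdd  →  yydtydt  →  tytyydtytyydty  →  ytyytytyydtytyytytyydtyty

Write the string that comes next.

Rewriting the 25 symbols of ytyytytyydtytyytytyydtyty one by one yields ty y ty ty y ty y ty ty ydt y ty y ty ty y ty y ty ty ydt y ty y ty; concatenated:

tyytytyytyytytyydtytyytytyytyytytyydtytyyty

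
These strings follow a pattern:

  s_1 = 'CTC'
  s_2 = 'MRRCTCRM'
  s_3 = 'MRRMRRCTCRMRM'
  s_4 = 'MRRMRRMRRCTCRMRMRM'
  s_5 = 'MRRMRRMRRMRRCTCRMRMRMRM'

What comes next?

Every step adds MRR to the front and RM to the end of the previous string.
One more step from MRRMRRMRRMRRCTCRMRMRMRM gives the answer.

MRRMRRMRRMRRMRRCTCRMRMRMRMRM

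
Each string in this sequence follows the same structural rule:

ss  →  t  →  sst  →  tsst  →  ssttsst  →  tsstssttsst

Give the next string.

This is a Fibonacci-style word recurrence s(k) = s(k−2)·s(k−1): e.g. ss·t = sst.
The next term joins ssttsst and tsstssttsst.

ssttssttsstssttsst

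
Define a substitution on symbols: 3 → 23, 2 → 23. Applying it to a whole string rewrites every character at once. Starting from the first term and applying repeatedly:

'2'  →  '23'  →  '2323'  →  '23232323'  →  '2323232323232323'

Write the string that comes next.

23232323232323232323232323232323

Applying the rule to each of the 16 symbols of 2323232323232323 gives the pieces 23 23 23 23 23 23 23 23 23 23 23 23 23 23 23 23, which concatenate to the answer.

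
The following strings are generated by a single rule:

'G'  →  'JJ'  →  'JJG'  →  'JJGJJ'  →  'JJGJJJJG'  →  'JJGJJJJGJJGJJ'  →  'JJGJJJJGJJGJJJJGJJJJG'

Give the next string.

This is a Fibonacci-style word recurrence s(k) = s(k−1)·s(k−2): e.g. JJ·G = JJG.
So term 8 is JJGJJJJGJJGJJJJGJJJJG·JJGJJJJGJJGJJ.

JJGJJJJGJJGJJJJGJJJJGJJGJJJJGJJGJJ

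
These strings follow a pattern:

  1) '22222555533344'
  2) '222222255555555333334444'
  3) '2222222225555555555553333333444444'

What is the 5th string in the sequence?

Term n consists of 2n+3 2's, followed by 4n 5's, followed by 2n+1 3's, followed by 2n 4's (n = 1, 2, …).
For term 5, n = 5, so the run lengths are 13, 20, 11, 10.

222222222222255555555555555555555333333333334444444444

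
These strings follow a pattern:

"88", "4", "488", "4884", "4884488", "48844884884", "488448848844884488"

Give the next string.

48844884884488448848844884884

Each term (from the third on) is the previous term followed by the one before it: term 3 = 4·88 = 488.
Continuing: 488448848844884488 · 48844884884 gives term 8.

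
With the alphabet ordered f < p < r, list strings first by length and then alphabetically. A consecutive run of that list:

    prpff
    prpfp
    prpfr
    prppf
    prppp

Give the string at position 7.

Stepping forward 2 times from prppp: prppp → prppr, then the target.

prprf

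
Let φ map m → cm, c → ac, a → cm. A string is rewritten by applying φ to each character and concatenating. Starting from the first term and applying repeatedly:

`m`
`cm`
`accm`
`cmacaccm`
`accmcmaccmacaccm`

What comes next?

Replace each of the 16 characters of accmcmaccmacaccm in place — cm ac ac cm ac cm cm ac ac cm cm ac cm ac ac cm — and concatenate.

cmacaccmaccmcmacaccmcmaccmacaccm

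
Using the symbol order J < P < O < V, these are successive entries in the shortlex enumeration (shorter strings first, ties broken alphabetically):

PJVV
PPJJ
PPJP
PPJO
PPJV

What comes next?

The successor of PPJV increments the rightmost position that isn't already V and resets every position after it to J.

PPPJ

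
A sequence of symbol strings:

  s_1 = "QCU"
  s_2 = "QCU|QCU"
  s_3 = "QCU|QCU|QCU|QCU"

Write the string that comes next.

Each string is two copies of the previous one joined by '|'.
One more doubling of QCU|QCU|QCU|QCU gives the answer.

QCU|QCU|QCU|QCU|QCU|QCU|QCU|QCU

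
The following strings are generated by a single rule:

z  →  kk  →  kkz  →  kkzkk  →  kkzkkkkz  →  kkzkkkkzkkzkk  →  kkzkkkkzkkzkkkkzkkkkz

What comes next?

Each term (from the third on) is the previous term followed by the one before it: term 3 = kk·z = kkz.
The next term joins kkzkkkkzkkzkkkkzkkkkz and kkzkkkkzkkzkk.

kkzkkkkzkkzkkkkzkkkkzkkzkkkkzkkzkk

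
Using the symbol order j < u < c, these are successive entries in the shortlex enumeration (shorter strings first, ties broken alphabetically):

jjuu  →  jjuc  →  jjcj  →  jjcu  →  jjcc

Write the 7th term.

juju

Continuing the enumeration 2 steps past jjcc: jjcc → jujj → (answer).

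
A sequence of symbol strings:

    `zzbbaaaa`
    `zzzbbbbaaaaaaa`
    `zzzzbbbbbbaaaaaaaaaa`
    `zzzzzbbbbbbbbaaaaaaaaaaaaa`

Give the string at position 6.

zzzzzzzbbbbbbbbbbbbaaaaaaaaaaaaaaaaaaa

Reading off run lengths: z runs 2, 3, 4, 5; b runs 2, 4, 6, 8; a runs 4, 7, 10, 13 — each is linear in n (n = 1, 2, …).
For term 6, n = 6, so the run lengths are 7, 12, 19.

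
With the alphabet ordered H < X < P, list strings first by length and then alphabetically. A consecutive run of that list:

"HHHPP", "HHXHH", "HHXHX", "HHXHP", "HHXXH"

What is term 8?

Continuing the enumeration 3 steps past HHXXH: HHXXH → HHXXX → HHXXP → (answer).

HHXPH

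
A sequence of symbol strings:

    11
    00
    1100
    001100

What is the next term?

1100001100

From term 3 onward, concatenate the second-to-last term with the last: 11·00 = 1100, 00·1100 = 001100, …
So term 5 is 1100·001100.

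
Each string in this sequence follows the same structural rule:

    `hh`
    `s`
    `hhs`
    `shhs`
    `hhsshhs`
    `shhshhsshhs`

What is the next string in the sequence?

From term 3 onward, concatenate the second-to-last term with the last: hh·s = hhs, s·hhs = shhs, …
Continuing: hhsshhs · shhshhsshhs gives term 7.

hhsshhsshhshhsshhs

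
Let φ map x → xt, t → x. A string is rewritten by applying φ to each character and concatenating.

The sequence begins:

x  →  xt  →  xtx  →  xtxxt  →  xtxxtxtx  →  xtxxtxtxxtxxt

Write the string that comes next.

xtxxtxtxxtxxtxtxxtxtx

Applying the rule to each of the 13 symbols of xtxxtxtxxtxxt gives the pieces xt x xt xt x xt x xt xt x xt xt x, which concatenate to the answer.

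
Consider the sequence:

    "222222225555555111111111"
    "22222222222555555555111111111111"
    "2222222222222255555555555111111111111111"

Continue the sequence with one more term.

222222222222222225555555555555111111111111111111

Reading off run lengths: 2 runs 8, 11, 14; 5 runs 7, 9, 11; 1 runs 9, 12, 15 — each is linear in n, where the shown terms are n = 2, 3, 4.
Setting n = 5 gives 17, 13, 18 characters in each block.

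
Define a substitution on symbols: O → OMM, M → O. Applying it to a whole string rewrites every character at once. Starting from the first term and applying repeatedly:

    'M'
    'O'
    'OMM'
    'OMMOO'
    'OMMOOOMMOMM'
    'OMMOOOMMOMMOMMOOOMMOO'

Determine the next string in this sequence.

OMMOOOMMOMMOMMOOOMMOOOMMOOOMMOMMOMMOOOMMOMM

Applying the rule to each of the 21 symbols of OMMOOOMMOMMOMMOOOMMOO gives the pieces OMM O O OMM OMM OMM O O OMM O O OMM O O OMM OMM OMM O O OMM OMM, which concatenate to the answer.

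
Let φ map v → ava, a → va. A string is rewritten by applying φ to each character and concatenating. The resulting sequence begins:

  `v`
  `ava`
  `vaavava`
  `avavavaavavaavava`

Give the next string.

Rewriting the 17 symbols of avavavaavavaavava one by one yields va ava va ava va ava va va ava va ava va va ava va ava va; concatenated:

vaavavaavavaavavavaavavaavavavaavavaavava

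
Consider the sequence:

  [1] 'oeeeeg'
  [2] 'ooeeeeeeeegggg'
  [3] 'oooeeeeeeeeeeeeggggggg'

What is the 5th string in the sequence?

oooooeeeeeeeeeeeeeeeeeeeeggggggggggggg

The n-th term is n o's then 4n e's then 3n-2 g's (n = 1, 2, …).
For term 5, n = 5, so the run lengths are 5, 20, 13.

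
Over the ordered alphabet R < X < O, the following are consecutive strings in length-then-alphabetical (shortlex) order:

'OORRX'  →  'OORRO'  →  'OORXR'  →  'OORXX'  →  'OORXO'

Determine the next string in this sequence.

OOROR

Find the rightmost character of OORXO below O, bump it to the next letter, and reset everything to its right to R.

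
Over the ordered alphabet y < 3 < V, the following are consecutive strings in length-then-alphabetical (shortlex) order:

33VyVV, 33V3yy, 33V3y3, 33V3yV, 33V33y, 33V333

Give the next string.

The successor of 33V333 increments the rightmost position that isn't already V and resets every position after it to y.

33V33V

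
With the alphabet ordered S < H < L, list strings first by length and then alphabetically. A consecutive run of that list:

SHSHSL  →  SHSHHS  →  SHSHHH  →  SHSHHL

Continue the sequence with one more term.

SHSHLS

The successor of SHSHHL increments the rightmost position that isn't already L and resets every position after it to S.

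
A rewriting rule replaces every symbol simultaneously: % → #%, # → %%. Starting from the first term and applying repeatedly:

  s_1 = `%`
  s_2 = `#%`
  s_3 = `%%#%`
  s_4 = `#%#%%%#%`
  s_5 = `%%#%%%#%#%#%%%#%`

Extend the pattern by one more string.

Replace each of the 16 characters of %%#%%%#%#%#%%%#% in place — #% #% %% #% #% #% %% #% %% #% %% #% #% #% %% #% — and concatenate.

#%#%%%#%#%#%%%#%%%#%%%#%#%#%%%#%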